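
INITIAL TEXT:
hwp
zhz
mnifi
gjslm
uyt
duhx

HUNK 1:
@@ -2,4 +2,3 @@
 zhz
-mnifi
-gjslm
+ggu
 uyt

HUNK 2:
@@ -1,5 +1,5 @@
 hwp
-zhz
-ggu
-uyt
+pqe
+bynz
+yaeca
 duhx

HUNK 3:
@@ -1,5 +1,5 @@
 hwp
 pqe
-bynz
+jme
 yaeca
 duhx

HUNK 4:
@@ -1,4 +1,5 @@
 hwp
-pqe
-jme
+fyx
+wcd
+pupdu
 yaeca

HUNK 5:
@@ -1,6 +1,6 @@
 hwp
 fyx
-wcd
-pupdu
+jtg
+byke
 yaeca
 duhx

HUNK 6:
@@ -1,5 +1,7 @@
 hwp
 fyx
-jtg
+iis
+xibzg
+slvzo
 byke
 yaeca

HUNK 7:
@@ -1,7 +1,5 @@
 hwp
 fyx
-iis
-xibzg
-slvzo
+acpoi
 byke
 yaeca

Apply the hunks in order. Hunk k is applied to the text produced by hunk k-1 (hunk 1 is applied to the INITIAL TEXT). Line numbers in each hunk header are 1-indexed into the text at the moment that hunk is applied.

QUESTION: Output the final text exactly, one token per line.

Answer: hwp
fyx
acpoi
byke
yaeca
duhx

Derivation:
Hunk 1: at line 2 remove [mnifi,gjslm] add [ggu] -> 5 lines: hwp zhz ggu uyt duhx
Hunk 2: at line 1 remove [zhz,ggu,uyt] add [pqe,bynz,yaeca] -> 5 lines: hwp pqe bynz yaeca duhx
Hunk 3: at line 1 remove [bynz] add [jme] -> 5 lines: hwp pqe jme yaeca duhx
Hunk 4: at line 1 remove [pqe,jme] add [fyx,wcd,pupdu] -> 6 lines: hwp fyx wcd pupdu yaeca duhx
Hunk 5: at line 1 remove [wcd,pupdu] add [jtg,byke] -> 6 lines: hwp fyx jtg byke yaeca duhx
Hunk 6: at line 1 remove [jtg] add [iis,xibzg,slvzo] -> 8 lines: hwp fyx iis xibzg slvzo byke yaeca duhx
Hunk 7: at line 1 remove [iis,xibzg,slvzo] add [acpoi] -> 6 lines: hwp fyx acpoi byke yaeca duhx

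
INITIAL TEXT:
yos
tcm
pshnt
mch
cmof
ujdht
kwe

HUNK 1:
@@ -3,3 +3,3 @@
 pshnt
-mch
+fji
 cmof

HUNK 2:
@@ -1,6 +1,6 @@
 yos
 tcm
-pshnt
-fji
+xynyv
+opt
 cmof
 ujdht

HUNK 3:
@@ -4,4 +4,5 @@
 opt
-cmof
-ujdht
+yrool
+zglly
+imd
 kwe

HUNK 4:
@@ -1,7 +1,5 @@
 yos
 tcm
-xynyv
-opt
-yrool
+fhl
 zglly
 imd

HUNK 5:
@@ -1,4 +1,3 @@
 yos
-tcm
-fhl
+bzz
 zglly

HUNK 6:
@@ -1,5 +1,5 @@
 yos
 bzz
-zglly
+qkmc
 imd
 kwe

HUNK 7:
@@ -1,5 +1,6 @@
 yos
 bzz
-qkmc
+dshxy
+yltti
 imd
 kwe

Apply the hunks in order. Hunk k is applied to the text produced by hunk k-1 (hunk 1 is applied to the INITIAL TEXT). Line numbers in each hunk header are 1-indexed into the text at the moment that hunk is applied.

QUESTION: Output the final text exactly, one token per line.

Answer: yos
bzz
dshxy
yltti
imd
kwe

Derivation:
Hunk 1: at line 3 remove [mch] add [fji] -> 7 lines: yos tcm pshnt fji cmof ujdht kwe
Hunk 2: at line 1 remove [pshnt,fji] add [xynyv,opt] -> 7 lines: yos tcm xynyv opt cmof ujdht kwe
Hunk 3: at line 4 remove [cmof,ujdht] add [yrool,zglly,imd] -> 8 lines: yos tcm xynyv opt yrool zglly imd kwe
Hunk 4: at line 1 remove [xynyv,opt,yrool] add [fhl] -> 6 lines: yos tcm fhl zglly imd kwe
Hunk 5: at line 1 remove [tcm,fhl] add [bzz] -> 5 lines: yos bzz zglly imd kwe
Hunk 6: at line 1 remove [zglly] add [qkmc] -> 5 lines: yos bzz qkmc imd kwe
Hunk 7: at line 1 remove [qkmc] add [dshxy,yltti] -> 6 lines: yos bzz dshxy yltti imd kwe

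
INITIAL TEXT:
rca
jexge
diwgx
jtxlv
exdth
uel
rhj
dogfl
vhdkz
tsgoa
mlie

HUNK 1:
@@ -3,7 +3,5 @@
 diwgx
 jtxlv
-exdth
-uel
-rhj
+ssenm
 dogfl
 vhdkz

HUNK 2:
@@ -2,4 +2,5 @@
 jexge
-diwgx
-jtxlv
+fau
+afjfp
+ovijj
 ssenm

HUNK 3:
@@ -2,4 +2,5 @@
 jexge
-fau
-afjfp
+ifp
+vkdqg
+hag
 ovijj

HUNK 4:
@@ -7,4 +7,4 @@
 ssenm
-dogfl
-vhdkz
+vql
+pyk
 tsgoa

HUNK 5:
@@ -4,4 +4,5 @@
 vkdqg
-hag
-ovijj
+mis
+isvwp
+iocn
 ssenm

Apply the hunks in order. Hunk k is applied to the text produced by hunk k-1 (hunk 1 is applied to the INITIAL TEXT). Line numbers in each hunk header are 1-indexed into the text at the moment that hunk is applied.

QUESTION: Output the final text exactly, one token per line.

Hunk 1: at line 3 remove [exdth,uel,rhj] add [ssenm] -> 9 lines: rca jexge diwgx jtxlv ssenm dogfl vhdkz tsgoa mlie
Hunk 2: at line 2 remove [diwgx,jtxlv] add [fau,afjfp,ovijj] -> 10 lines: rca jexge fau afjfp ovijj ssenm dogfl vhdkz tsgoa mlie
Hunk 3: at line 2 remove [fau,afjfp] add [ifp,vkdqg,hag] -> 11 lines: rca jexge ifp vkdqg hag ovijj ssenm dogfl vhdkz tsgoa mlie
Hunk 4: at line 7 remove [dogfl,vhdkz] add [vql,pyk] -> 11 lines: rca jexge ifp vkdqg hag ovijj ssenm vql pyk tsgoa mlie
Hunk 5: at line 4 remove [hag,ovijj] add [mis,isvwp,iocn] -> 12 lines: rca jexge ifp vkdqg mis isvwp iocn ssenm vql pyk tsgoa mlie

Answer: rca
jexge
ifp
vkdqg
mis
isvwp
iocn
ssenm
vql
pyk
tsgoa
mlie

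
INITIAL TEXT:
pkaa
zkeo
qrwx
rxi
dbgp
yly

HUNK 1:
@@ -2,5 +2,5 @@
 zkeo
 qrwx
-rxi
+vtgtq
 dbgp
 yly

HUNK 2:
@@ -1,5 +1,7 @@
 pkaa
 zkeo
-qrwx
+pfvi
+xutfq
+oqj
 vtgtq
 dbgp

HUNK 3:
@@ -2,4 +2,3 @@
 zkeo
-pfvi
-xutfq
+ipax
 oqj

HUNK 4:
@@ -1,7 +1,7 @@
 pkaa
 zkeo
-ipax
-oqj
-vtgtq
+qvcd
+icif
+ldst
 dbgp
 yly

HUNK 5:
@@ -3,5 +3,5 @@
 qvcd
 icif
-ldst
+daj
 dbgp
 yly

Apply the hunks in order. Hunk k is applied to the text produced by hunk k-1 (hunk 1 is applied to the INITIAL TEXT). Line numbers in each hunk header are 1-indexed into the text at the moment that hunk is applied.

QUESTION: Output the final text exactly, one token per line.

Hunk 1: at line 2 remove [rxi] add [vtgtq] -> 6 lines: pkaa zkeo qrwx vtgtq dbgp yly
Hunk 2: at line 1 remove [qrwx] add [pfvi,xutfq,oqj] -> 8 lines: pkaa zkeo pfvi xutfq oqj vtgtq dbgp yly
Hunk 3: at line 2 remove [pfvi,xutfq] add [ipax] -> 7 lines: pkaa zkeo ipax oqj vtgtq dbgp yly
Hunk 4: at line 1 remove [ipax,oqj,vtgtq] add [qvcd,icif,ldst] -> 7 lines: pkaa zkeo qvcd icif ldst dbgp yly
Hunk 5: at line 3 remove [ldst] add [daj] -> 7 lines: pkaa zkeo qvcd icif daj dbgp yly

Answer: pkaa
zkeo
qvcd
icif
daj
dbgp
yly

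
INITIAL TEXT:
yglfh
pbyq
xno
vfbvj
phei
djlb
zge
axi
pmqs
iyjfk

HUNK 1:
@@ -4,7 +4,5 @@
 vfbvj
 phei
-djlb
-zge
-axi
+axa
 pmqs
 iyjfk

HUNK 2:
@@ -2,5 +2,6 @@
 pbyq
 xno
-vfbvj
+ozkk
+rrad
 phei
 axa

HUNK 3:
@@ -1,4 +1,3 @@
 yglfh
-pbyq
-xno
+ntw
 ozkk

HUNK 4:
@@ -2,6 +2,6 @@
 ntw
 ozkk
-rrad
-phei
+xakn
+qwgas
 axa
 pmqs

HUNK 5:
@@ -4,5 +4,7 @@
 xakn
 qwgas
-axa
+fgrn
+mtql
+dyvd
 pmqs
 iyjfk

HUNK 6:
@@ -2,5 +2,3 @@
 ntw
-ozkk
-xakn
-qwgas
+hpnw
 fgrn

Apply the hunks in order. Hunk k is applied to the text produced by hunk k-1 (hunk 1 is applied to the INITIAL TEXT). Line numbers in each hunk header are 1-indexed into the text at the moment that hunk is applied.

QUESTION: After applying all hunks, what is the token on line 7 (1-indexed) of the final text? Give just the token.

Answer: pmqs

Derivation:
Hunk 1: at line 4 remove [djlb,zge,axi] add [axa] -> 8 lines: yglfh pbyq xno vfbvj phei axa pmqs iyjfk
Hunk 2: at line 2 remove [vfbvj] add [ozkk,rrad] -> 9 lines: yglfh pbyq xno ozkk rrad phei axa pmqs iyjfk
Hunk 3: at line 1 remove [pbyq,xno] add [ntw] -> 8 lines: yglfh ntw ozkk rrad phei axa pmqs iyjfk
Hunk 4: at line 2 remove [rrad,phei] add [xakn,qwgas] -> 8 lines: yglfh ntw ozkk xakn qwgas axa pmqs iyjfk
Hunk 5: at line 4 remove [axa] add [fgrn,mtql,dyvd] -> 10 lines: yglfh ntw ozkk xakn qwgas fgrn mtql dyvd pmqs iyjfk
Hunk 6: at line 2 remove [ozkk,xakn,qwgas] add [hpnw] -> 8 lines: yglfh ntw hpnw fgrn mtql dyvd pmqs iyjfk
Final line 7: pmqs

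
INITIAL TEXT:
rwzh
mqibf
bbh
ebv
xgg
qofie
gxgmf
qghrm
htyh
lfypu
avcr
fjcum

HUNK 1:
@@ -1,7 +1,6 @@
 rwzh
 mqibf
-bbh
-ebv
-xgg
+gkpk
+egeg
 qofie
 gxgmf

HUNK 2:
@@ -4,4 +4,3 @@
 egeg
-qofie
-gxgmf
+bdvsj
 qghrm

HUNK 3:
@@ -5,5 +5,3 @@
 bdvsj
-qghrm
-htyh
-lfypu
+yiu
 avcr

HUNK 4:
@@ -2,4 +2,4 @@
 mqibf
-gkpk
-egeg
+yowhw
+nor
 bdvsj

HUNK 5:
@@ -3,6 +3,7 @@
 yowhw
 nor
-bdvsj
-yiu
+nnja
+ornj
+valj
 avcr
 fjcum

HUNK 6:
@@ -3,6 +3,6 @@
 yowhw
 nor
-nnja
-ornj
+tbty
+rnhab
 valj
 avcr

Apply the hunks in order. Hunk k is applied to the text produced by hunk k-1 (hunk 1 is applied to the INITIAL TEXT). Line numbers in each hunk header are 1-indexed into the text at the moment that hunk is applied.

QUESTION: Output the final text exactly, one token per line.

Answer: rwzh
mqibf
yowhw
nor
tbty
rnhab
valj
avcr
fjcum

Derivation:
Hunk 1: at line 1 remove [bbh,ebv,xgg] add [gkpk,egeg] -> 11 lines: rwzh mqibf gkpk egeg qofie gxgmf qghrm htyh lfypu avcr fjcum
Hunk 2: at line 4 remove [qofie,gxgmf] add [bdvsj] -> 10 lines: rwzh mqibf gkpk egeg bdvsj qghrm htyh lfypu avcr fjcum
Hunk 3: at line 5 remove [qghrm,htyh,lfypu] add [yiu] -> 8 lines: rwzh mqibf gkpk egeg bdvsj yiu avcr fjcum
Hunk 4: at line 2 remove [gkpk,egeg] add [yowhw,nor] -> 8 lines: rwzh mqibf yowhw nor bdvsj yiu avcr fjcum
Hunk 5: at line 3 remove [bdvsj,yiu] add [nnja,ornj,valj] -> 9 lines: rwzh mqibf yowhw nor nnja ornj valj avcr fjcum
Hunk 6: at line 3 remove [nnja,ornj] add [tbty,rnhab] -> 9 lines: rwzh mqibf yowhw nor tbty rnhab valj avcr fjcum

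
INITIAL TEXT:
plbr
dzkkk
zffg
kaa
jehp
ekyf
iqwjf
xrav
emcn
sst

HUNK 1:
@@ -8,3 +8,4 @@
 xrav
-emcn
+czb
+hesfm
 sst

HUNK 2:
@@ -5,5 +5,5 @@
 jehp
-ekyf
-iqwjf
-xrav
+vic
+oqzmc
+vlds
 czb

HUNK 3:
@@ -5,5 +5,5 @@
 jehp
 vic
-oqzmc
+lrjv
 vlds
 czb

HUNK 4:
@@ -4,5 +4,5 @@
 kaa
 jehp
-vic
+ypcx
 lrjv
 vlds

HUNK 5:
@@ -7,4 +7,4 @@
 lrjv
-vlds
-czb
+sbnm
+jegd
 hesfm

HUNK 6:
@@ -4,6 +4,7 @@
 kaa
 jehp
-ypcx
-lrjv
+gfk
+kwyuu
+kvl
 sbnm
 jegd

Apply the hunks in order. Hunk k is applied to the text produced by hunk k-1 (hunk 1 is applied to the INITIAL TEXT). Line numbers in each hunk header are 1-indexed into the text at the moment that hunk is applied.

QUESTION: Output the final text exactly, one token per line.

Answer: plbr
dzkkk
zffg
kaa
jehp
gfk
kwyuu
kvl
sbnm
jegd
hesfm
sst

Derivation:
Hunk 1: at line 8 remove [emcn] add [czb,hesfm] -> 11 lines: plbr dzkkk zffg kaa jehp ekyf iqwjf xrav czb hesfm sst
Hunk 2: at line 5 remove [ekyf,iqwjf,xrav] add [vic,oqzmc,vlds] -> 11 lines: plbr dzkkk zffg kaa jehp vic oqzmc vlds czb hesfm sst
Hunk 3: at line 5 remove [oqzmc] add [lrjv] -> 11 lines: plbr dzkkk zffg kaa jehp vic lrjv vlds czb hesfm sst
Hunk 4: at line 4 remove [vic] add [ypcx] -> 11 lines: plbr dzkkk zffg kaa jehp ypcx lrjv vlds czb hesfm sst
Hunk 5: at line 7 remove [vlds,czb] add [sbnm,jegd] -> 11 lines: plbr dzkkk zffg kaa jehp ypcx lrjv sbnm jegd hesfm sst
Hunk 6: at line 4 remove [ypcx,lrjv] add [gfk,kwyuu,kvl] -> 12 lines: plbr dzkkk zffg kaa jehp gfk kwyuu kvl sbnm jegd hesfm sst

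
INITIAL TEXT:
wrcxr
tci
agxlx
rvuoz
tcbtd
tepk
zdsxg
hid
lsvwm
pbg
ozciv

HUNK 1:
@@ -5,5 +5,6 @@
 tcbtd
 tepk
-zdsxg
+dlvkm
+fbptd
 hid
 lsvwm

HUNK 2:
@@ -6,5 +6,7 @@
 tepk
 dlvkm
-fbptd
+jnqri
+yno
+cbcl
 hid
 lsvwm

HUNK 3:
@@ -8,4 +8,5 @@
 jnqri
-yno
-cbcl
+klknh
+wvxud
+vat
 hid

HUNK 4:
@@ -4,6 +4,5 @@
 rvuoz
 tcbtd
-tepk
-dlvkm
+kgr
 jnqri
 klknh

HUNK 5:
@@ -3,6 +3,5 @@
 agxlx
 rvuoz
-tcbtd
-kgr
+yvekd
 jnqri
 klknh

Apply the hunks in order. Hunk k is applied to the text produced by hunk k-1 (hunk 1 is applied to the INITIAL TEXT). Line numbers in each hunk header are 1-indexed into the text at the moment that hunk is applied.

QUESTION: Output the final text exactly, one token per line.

Hunk 1: at line 5 remove [zdsxg] add [dlvkm,fbptd] -> 12 lines: wrcxr tci agxlx rvuoz tcbtd tepk dlvkm fbptd hid lsvwm pbg ozciv
Hunk 2: at line 6 remove [fbptd] add [jnqri,yno,cbcl] -> 14 lines: wrcxr tci agxlx rvuoz tcbtd tepk dlvkm jnqri yno cbcl hid lsvwm pbg ozciv
Hunk 3: at line 8 remove [yno,cbcl] add [klknh,wvxud,vat] -> 15 lines: wrcxr tci agxlx rvuoz tcbtd tepk dlvkm jnqri klknh wvxud vat hid lsvwm pbg ozciv
Hunk 4: at line 4 remove [tepk,dlvkm] add [kgr] -> 14 lines: wrcxr tci agxlx rvuoz tcbtd kgr jnqri klknh wvxud vat hid lsvwm pbg ozciv
Hunk 5: at line 3 remove [tcbtd,kgr] add [yvekd] -> 13 lines: wrcxr tci agxlx rvuoz yvekd jnqri klknh wvxud vat hid lsvwm pbg ozciv

Answer: wrcxr
tci
agxlx
rvuoz
yvekd
jnqri
klknh
wvxud
vat
hid
lsvwm
pbg
ozciv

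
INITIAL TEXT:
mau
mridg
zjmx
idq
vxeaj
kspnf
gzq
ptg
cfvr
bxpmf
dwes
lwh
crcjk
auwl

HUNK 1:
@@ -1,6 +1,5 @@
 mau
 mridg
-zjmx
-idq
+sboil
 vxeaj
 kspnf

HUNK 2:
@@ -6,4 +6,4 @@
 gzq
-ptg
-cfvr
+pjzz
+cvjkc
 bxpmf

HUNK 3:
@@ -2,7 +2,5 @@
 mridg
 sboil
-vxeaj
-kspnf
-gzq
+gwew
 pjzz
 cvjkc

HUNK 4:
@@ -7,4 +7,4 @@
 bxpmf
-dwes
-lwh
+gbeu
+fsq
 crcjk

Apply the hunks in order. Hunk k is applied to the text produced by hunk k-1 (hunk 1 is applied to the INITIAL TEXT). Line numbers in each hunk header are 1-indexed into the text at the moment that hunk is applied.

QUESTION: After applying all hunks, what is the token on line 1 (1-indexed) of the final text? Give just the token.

Answer: mau

Derivation:
Hunk 1: at line 1 remove [zjmx,idq] add [sboil] -> 13 lines: mau mridg sboil vxeaj kspnf gzq ptg cfvr bxpmf dwes lwh crcjk auwl
Hunk 2: at line 6 remove [ptg,cfvr] add [pjzz,cvjkc] -> 13 lines: mau mridg sboil vxeaj kspnf gzq pjzz cvjkc bxpmf dwes lwh crcjk auwl
Hunk 3: at line 2 remove [vxeaj,kspnf,gzq] add [gwew] -> 11 lines: mau mridg sboil gwew pjzz cvjkc bxpmf dwes lwh crcjk auwl
Hunk 4: at line 7 remove [dwes,lwh] add [gbeu,fsq] -> 11 lines: mau mridg sboil gwew pjzz cvjkc bxpmf gbeu fsq crcjk auwl
Final line 1: mau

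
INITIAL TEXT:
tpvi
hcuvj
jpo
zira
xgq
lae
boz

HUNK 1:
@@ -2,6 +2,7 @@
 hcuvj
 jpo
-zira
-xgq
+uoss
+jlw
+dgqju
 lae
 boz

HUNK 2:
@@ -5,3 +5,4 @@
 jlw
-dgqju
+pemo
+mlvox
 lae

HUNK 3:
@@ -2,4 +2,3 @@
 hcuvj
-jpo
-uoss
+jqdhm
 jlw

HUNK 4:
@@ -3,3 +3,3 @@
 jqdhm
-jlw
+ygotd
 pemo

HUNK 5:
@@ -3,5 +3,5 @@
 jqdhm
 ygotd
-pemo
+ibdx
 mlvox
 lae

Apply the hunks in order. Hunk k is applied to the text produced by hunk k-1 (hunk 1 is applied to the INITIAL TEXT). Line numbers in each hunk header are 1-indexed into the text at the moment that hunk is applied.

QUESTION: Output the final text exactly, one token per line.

Hunk 1: at line 2 remove [zira,xgq] add [uoss,jlw,dgqju] -> 8 lines: tpvi hcuvj jpo uoss jlw dgqju lae boz
Hunk 2: at line 5 remove [dgqju] add [pemo,mlvox] -> 9 lines: tpvi hcuvj jpo uoss jlw pemo mlvox lae boz
Hunk 3: at line 2 remove [jpo,uoss] add [jqdhm] -> 8 lines: tpvi hcuvj jqdhm jlw pemo mlvox lae boz
Hunk 4: at line 3 remove [jlw] add [ygotd] -> 8 lines: tpvi hcuvj jqdhm ygotd pemo mlvox lae boz
Hunk 5: at line 3 remove [pemo] add [ibdx] -> 8 lines: tpvi hcuvj jqdhm ygotd ibdx mlvox lae boz

Answer: tpvi
hcuvj
jqdhm
ygotd
ibdx
mlvox
lae
boz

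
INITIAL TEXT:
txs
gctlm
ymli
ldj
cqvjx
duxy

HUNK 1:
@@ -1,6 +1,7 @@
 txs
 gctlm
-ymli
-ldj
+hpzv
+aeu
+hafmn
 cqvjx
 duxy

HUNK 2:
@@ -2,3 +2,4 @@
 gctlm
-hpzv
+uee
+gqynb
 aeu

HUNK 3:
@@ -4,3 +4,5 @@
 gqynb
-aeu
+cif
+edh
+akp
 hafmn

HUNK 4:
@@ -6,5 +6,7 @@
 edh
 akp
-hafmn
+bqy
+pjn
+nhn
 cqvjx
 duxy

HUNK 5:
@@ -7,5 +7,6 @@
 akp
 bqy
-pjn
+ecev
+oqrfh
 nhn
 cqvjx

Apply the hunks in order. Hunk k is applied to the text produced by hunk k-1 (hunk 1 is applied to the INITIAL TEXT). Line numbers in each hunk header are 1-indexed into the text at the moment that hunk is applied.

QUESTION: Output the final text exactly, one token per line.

Answer: txs
gctlm
uee
gqynb
cif
edh
akp
bqy
ecev
oqrfh
nhn
cqvjx
duxy

Derivation:
Hunk 1: at line 1 remove [ymli,ldj] add [hpzv,aeu,hafmn] -> 7 lines: txs gctlm hpzv aeu hafmn cqvjx duxy
Hunk 2: at line 2 remove [hpzv] add [uee,gqynb] -> 8 lines: txs gctlm uee gqynb aeu hafmn cqvjx duxy
Hunk 3: at line 4 remove [aeu] add [cif,edh,akp] -> 10 lines: txs gctlm uee gqynb cif edh akp hafmn cqvjx duxy
Hunk 4: at line 6 remove [hafmn] add [bqy,pjn,nhn] -> 12 lines: txs gctlm uee gqynb cif edh akp bqy pjn nhn cqvjx duxy
Hunk 5: at line 7 remove [pjn] add [ecev,oqrfh] -> 13 lines: txs gctlm uee gqynb cif edh akp bqy ecev oqrfh nhn cqvjx duxy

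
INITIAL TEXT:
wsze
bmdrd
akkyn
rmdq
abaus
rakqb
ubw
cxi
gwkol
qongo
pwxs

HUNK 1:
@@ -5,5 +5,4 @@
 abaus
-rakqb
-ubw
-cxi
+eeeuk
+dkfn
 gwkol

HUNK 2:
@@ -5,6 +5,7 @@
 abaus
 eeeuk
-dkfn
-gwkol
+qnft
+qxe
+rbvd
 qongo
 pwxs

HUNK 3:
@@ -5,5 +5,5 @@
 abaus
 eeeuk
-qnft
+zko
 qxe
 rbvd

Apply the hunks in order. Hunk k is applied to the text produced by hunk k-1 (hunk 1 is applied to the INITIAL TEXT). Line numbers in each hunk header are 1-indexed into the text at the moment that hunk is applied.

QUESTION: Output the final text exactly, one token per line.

Answer: wsze
bmdrd
akkyn
rmdq
abaus
eeeuk
zko
qxe
rbvd
qongo
pwxs

Derivation:
Hunk 1: at line 5 remove [rakqb,ubw,cxi] add [eeeuk,dkfn] -> 10 lines: wsze bmdrd akkyn rmdq abaus eeeuk dkfn gwkol qongo pwxs
Hunk 2: at line 5 remove [dkfn,gwkol] add [qnft,qxe,rbvd] -> 11 lines: wsze bmdrd akkyn rmdq abaus eeeuk qnft qxe rbvd qongo pwxs
Hunk 3: at line 5 remove [qnft] add [zko] -> 11 lines: wsze bmdrd akkyn rmdq abaus eeeuk zko qxe rbvd qongo pwxs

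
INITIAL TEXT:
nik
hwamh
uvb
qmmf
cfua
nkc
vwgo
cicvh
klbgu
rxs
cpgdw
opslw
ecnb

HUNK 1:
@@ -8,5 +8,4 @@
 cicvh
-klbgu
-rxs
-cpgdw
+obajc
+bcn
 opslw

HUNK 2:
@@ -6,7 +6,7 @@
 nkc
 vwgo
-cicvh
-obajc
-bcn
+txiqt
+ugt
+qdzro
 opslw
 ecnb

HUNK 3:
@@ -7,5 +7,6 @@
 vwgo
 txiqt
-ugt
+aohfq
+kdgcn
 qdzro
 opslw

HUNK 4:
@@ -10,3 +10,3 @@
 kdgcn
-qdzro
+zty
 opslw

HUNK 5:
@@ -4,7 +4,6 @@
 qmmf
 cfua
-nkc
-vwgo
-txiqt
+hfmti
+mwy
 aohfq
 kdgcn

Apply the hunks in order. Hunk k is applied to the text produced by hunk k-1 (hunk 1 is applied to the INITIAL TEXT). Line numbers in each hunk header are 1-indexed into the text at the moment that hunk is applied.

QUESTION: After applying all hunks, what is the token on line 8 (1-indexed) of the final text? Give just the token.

Answer: aohfq

Derivation:
Hunk 1: at line 8 remove [klbgu,rxs,cpgdw] add [obajc,bcn] -> 12 lines: nik hwamh uvb qmmf cfua nkc vwgo cicvh obajc bcn opslw ecnb
Hunk 2: at line 6 remove [cicvh,obajc,bcn] add [txiqt,ugt,qdzro] -> 12 lines: nik hwamh uvb qmmf cfua nkc vwgo txiqt ugt qdzro opslw ecnb
Hunk 3: at line 7 remove [ugt] add [aohfq,kdgcn] -> 13 lines: nik hwamh uvb qmmf cfua nkc vwgo txiqt aohfq kdgcn qdzro opslw ecnb
Hunk 4: at line 10 remove [qdzro] add [zty] -> 13 lines: nik hwamh uvb qmmf cfua nkc vwgo txiqt aohfq kdgcn zty opslw ecnb
Hunk 5: at line 4 remove [nkc,vwgo,txiqt] add [hfmti,mwy] -> 12 lines: nik hwamh uvb qmmf cfua hfmti mwy aohfq kdgcn zty opslw ecnb
Final line 8: aohfq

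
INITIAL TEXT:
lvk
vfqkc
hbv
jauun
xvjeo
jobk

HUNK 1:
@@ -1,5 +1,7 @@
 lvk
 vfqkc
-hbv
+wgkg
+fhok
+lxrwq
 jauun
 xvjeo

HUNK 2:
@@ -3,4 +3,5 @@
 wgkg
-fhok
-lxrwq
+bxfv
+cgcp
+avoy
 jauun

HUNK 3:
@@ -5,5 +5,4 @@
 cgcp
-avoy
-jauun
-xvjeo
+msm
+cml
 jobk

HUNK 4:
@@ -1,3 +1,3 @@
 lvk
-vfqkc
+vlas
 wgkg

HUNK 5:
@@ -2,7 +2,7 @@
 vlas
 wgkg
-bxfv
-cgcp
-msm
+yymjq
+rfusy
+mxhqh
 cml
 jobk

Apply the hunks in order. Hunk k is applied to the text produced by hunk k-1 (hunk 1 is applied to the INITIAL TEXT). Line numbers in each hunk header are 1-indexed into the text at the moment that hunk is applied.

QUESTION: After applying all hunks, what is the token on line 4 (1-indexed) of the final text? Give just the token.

Hunk 1: at line 1 remove [hbv] add [wgkg,fhok,lxrwq] -> 8 lines: lvk vfqkc wgkg fhok lxrwq jauun xvjeo jobk
Hunk 2: at line 3 remove [fhok,lxrwq] add [bxfv,cgcp,avoy] -> 9 lines: lvk vfqkc wgkg bxfv cgcp avoy jauun xvjeo jobk
Hunk 3: at line 5 remove [avoy,jauun,xvjeo] add [msm,cml] -> 8 lines: lvk vfqkc wgkg bxfv cgcp msm cml jobk
Hunk 4: at line 1 remove [vfqkc] add [vlas] -> 8 lines: lvk vlas wgkg bxfv cgcp msm cml jobk
Hunk 5: at line 2 remove [bxfv,cgcp,msm] add [yymjq,rfusy,mxhqh] -> 8 lines: lvk vlas wgkg yymjq rfusy mxhqh cml jobk
Final line 4: yymjq

Answer: yymjq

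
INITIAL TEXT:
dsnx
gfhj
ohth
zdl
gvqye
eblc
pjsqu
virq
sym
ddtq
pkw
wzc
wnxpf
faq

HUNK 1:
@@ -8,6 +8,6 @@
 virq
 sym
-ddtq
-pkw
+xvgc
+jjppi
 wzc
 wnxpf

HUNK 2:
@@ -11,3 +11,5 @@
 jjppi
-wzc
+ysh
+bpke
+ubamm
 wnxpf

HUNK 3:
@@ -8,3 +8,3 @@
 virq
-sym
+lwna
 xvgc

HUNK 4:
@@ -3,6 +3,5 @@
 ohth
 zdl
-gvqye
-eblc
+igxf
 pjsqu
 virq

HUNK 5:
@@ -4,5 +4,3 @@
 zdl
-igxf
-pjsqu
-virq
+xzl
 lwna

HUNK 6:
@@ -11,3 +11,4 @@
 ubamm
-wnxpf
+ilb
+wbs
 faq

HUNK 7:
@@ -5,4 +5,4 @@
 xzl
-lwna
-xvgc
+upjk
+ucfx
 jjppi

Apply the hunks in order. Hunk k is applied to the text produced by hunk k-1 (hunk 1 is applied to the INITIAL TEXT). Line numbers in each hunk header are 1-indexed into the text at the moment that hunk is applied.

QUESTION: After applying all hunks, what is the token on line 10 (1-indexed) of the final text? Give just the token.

Answer: bpke

Derivation:
Hunk 1: at line 8 remove [ddtq,pkw] add [xvgc,jjppi] -> 14 lines: dsnx gfhj ohth zdl gvqye eblc pjsqu virq sym xvgc jjppi wzc wnxpf faq
Hunk 2: at line 11 remove [wzc] add [ysh,bpke,ubamm] -> 16 lines: dsnx gfhj ohth zdl gvqye eblc pjsqu virq sym xvgc jjppi ysh bpke ubamm wnxpf faq
Hunk 3: at line 8 remove [sym] add [lwna] -> 16 lines: dsnx gfhj ohth zdl gvqye eblc pjsqu virq lwna xvgc jjppi ysh bpke ubamm wnxpf faq
Hunk 4: at line 3 remove [gvqye,eblc] add [igxf] -> 15 lines: dsnx gfhj ohth zdl igxf pjsqu virq lwna xvgc jjppi ysh bpke ubamm wnxpf faq
Hunk 5: at line 4 remove [igxf,pjsqu,virq] add [xzl] -> 13 lines: dsnx gfhj ohth zdl xzl lwna xvgc jjppi ysh bpke ubamm wnxpf faq
Hunk 6: at line 11 remove [wnxpf] add [ilb,wbs] -> 14 lines: dsnx gfhj ohth zdl xzl lwna xvgc jjppi ysh bpke ubamm ilb wbs faq
Hunk 7: at line 5 remove [lwna,xvgc] add [upjk,ucfx] -> 14 lines: dsnx gfhj ohth zdl xzl upjk ucfx jjppi ysh bpke ubamm ilb wbs faq
Final line 10: bpke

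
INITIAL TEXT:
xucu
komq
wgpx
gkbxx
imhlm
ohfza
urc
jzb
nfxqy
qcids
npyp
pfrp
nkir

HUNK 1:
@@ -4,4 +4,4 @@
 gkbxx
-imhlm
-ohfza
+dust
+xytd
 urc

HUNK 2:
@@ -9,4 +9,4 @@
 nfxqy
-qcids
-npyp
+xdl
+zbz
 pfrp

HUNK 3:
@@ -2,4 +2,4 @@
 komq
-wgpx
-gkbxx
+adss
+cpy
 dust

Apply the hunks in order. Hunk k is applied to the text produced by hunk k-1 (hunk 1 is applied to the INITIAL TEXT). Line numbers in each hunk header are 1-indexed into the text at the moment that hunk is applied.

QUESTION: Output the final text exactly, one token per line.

Hunk 1: at line 4 remove [imhlm,ohfza] add [dust,xytd] -> 13 lines: xucu komq wgpx gkbxx dust xytd urc jzb nfxqy qcids npyp pfrp nkir
Hunk 2: at line 9 remove [qcids,npyp] add [xdl,zbz] -> 13 lines: xucu komq wgpx gkbxx dust xytd urc jzb nfxqy xdl zbz pfrp nkir
Hunk 3: at line 2 remove [wgpx,gkbxx] add [adss,cpy] -> 13 lines: xucu komq adss cpy dust xytd urc jzb nfxqy xdl zbz pfrp nkir

Answer: xucu
komq
adss
cpy
dust
xytd
urc
jzb
nfxqy
xdl
zbz
pfrp
nkir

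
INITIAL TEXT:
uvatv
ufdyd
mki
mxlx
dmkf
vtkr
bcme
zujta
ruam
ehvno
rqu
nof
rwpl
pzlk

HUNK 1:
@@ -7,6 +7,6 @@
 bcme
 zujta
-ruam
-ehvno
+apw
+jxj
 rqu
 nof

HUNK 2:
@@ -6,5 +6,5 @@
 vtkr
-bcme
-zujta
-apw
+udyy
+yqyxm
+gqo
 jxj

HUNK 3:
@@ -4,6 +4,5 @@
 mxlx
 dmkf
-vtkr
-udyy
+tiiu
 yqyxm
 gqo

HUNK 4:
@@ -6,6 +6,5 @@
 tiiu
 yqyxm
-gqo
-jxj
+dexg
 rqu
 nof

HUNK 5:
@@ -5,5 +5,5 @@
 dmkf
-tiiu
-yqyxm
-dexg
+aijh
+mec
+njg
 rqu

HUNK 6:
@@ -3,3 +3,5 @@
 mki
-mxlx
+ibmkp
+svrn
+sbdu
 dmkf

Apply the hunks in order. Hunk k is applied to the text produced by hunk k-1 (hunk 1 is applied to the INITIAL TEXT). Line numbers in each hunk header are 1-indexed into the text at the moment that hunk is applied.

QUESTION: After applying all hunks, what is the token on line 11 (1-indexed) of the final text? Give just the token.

Answer: rqu

Derivation:
Hunk 1: at line 7 remove [ruam,ehvno] add [apw,jxj] -> 14 lines: uvatv ufdyd mki mxlx dmkf vtkr bcme zujta apw jxj rqu nof rwpl pzlk
Hunk 2: at line 6 remove [bcme,zujta,apw] add [udyy,yqyxm,gqo] -> 14 lines: uvatv ufdyd mki mxlx dmkf vtkr udyy yqyxm gqo jxj rqu nof rwpl pzlk
Hunk 3: at line 4 remove [vtkr,udyy] add [tiiu] -> 13 lines: uvatv ufdyd mki mxlx dmkf tiiu yqyxm gqo jxj rqu nof rwpl pzlk
Hunk 4: at line 6 remove [gqo,jxj] add [dexg] -> 12 lines: uvatv ufdyd mki mxlx dmkf tiiu yqyxm dexg rqu nof rwpl pzlk
Hunk 5: at line 5 remove [tiiu,yqyxm,dexg] add [aijh,mec,njg] -> 12 lines: uvatv ufdyd mki mxlx dmkf aijh mec njg rqu nof rwpl pzlk
Hunk 6: at line 3 remove [mxlx] add [ibmkp,svrn,sbdu] -> 14 lines: uvatv ufdyd mki ibmkp svrn sbdu dmkf aijh mec njg rqu nof rwpl pzlk
Final line 11: rqu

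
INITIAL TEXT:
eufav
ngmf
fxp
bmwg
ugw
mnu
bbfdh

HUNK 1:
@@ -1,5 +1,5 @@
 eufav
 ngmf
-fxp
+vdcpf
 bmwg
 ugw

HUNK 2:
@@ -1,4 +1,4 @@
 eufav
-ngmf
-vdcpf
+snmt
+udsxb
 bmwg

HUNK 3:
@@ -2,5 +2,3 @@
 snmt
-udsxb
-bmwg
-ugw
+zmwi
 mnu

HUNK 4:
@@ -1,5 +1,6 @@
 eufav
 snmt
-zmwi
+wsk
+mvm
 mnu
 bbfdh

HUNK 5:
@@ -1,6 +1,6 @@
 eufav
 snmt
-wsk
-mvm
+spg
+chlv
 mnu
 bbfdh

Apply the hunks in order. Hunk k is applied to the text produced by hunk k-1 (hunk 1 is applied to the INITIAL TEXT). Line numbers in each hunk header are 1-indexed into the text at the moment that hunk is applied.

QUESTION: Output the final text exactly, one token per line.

Hunk 1: at line 1 remove [fxp] add [vdcpf] -> 7 lines: eufav ngmf vdcpf bmwg ugw mnu bbfdh
Hunk 2: at line 1 remove [ngmf,vdcpf] add [snmt,udsxb] -> 7 lines: eufav snmt udsxb bmwg ugw mnu bbfdh
Hunk 3: at line 2 remove [udsxb,bmwg,ugw] add [zmwi] -> 5 lines: eufav snmt zmwi mnu bbfdh
Hunk 4: at line 1 remove [zmwi] add [wsk,mvm] -> 6 lines: eufav snmt wsk mvm mnu bbfdh
Hunk 5: at line 1 remove [wsk,mvm] add [spg,chlv] -> 6 lines: eufav snmt spg chlv mnu bbfdh

Answer: eufav
snmt
spg
chlv
mnu
bbfdh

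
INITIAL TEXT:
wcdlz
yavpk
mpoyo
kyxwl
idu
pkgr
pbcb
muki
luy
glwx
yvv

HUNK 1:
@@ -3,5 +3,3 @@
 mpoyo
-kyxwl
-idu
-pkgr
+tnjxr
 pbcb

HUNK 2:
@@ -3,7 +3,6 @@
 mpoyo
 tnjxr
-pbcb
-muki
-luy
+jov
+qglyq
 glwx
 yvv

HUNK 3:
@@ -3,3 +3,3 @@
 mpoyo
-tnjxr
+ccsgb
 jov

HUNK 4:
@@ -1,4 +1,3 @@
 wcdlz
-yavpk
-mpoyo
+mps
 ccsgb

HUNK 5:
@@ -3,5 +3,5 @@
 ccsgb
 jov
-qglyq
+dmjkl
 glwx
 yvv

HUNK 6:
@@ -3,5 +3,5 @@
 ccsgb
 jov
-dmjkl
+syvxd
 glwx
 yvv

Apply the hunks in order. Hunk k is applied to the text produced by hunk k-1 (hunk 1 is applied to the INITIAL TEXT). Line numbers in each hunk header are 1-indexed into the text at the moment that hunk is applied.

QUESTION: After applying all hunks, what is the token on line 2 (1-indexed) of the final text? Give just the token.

Answer: mps

Derivation:
Hunk 1: at line 3 remove [kyxwl,idu,pkgr] add [tnjxr] -> 9 lines: wcdlz yavpk mpoyo tnjxr pbcb muki luy glwx yvv
Hunk 2: at line 3 remove [pbcb,muki,luy] add [jov,qglyq] -> 8 lines: wcdlz yavpk mpoyo tnjxr jov qglyq glwx yvv
Hunk 3: at line 3 remove [tnjxr] add [ccsgb] -> 8 lines: wcdlz yavpk mpoyo ccsgb jov qglyq glwx yvv
Hunk 4: at line 1 remove [yavpk,mpoyo] add [mps] -> 7 lines: wcdlz mps ccsgb jov qglyq glwx yvv
Hunk 5: at line 3 remove [qglyq] add [dmjkl] -> 7 lines: wcdlz mps ccsgb jov dmjkl glwx yvv
Hunk 6: at line 3 remove [dmjkl] add [syvxd] -> 7 lines: wcdlz mps ccsgb jov syvxd glwx yvv
Final line 2: mps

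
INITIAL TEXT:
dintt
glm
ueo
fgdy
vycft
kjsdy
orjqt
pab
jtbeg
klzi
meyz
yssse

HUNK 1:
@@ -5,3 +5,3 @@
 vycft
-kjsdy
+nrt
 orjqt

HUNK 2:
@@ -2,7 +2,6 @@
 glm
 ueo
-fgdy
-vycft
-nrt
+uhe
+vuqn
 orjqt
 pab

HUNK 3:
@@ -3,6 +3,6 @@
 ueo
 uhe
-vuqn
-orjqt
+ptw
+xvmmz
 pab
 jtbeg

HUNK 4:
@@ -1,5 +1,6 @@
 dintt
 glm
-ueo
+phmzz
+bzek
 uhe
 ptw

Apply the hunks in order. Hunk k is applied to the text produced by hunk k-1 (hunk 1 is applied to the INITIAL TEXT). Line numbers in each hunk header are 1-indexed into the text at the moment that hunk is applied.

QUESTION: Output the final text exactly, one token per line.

Hunk 1: at line 5 remove [kjsdy] add [nrt] -> 12 lines: dintt glm ueo fgdy vycft nrt orjqt pab jtbeg klzi meyz yssse
Hunk 2: at line 2 remove [fgdy,vycft,nrt] add [uhe,vuqn] -> 11 lines: dintt glm ueo uhe vuqn orjqt pab jtbeg klzi meyz yssse
Hunk 3: at line 3 remove [vuqn,orjqt] add [ptw,xvmmz] -> 11 lines: dintt glm ueo uhe ptw xvmmz pab jtbeg klzi meyz yssse
Hunk 4: at line 1 remove [ueo] add [phmzz,bzek] -> 12 lines: dintt glm phmzz bzek uhe ptw xvmmz pab jtbeg klzi meyz yssse

Answer: dintt
glm
phmzz
bzek
uhe
ptw
xvmmz
pab
jtbeg
klzi
meyz
yssse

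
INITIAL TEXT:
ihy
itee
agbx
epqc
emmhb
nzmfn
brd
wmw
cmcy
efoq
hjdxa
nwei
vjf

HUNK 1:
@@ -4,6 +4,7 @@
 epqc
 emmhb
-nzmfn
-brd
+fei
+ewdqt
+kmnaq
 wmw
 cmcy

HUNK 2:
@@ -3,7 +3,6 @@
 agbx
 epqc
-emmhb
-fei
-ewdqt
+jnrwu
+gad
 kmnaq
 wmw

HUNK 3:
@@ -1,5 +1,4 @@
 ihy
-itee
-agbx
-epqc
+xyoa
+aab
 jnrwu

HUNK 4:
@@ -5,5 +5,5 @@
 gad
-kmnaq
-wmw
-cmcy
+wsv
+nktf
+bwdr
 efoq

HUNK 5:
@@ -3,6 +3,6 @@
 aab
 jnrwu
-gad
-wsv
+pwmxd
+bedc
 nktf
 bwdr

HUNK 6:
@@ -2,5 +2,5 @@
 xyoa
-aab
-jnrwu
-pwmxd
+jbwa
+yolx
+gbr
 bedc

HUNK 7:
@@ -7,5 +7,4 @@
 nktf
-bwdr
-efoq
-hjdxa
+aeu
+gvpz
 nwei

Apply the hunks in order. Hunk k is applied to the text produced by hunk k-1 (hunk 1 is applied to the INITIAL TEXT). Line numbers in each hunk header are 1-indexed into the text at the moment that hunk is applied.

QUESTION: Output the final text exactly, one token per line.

Answer: ihy
xyoa
jbwa
yolx
gbr
bedc
nktf
aeu
gvpz
nwei
vjf

Derivation:
Hunk 1: at line 4 remove [nzmfn,brd] add [fei,ewdqt,kmnaq] -> 14 lines: ihy itee agbx epqc emmhb fei ewdqt kmnaq wmw cmcy efoq hjdxa nwei vjf
Hunk 2: at line 3 remove [emmhb,fei,ewdqt] add [jnrwu,gad] -> 13 lines: ihy itee agbx epqc jnrwu gad kmnaq wmw cmcy efoq hjdxa nwei vjf
Hunk 3: at line 1 remove [itee,agbx,epqc] add [xyoa,aab] -> 12 lines: ihy xyoa aab jnrwu gad kmnaq wmw cmcy efoq hjdxa nwei vjf
Hunk 4: at line 5 remove [kmnaq,wmw,cmcy] add [wsv,nktf,bwdr] -> 12 lines: ihy xyoa aab jnrwu gad wsv nktf bwdr efoq hjdxa nwei vjf
Hunk 5: at line 3 remove [gad,wsv] add [pwmxd,bedc] -> 12 lines: ihy xyoa aab jnrwu pwmxd bedc nktf bwdr efoq hjdxa nwei vjf
Hunk 6: at line 2 remove [aab,jnrwu,pwmxd] add [jbwa,yolx,gbr] -> 12 lines: ihy xyoa jbwa yolx gbr bedc nktf bwdr efoq hjdxa nwei vjf
Hunk 7: at line 7 remove [bwdr,efoq,hjdxa] add [aeu,gvpz] -> 11 lines: ihy xyoa jbwa yolx gbr bedc nktf aeu gvpz nwei vjf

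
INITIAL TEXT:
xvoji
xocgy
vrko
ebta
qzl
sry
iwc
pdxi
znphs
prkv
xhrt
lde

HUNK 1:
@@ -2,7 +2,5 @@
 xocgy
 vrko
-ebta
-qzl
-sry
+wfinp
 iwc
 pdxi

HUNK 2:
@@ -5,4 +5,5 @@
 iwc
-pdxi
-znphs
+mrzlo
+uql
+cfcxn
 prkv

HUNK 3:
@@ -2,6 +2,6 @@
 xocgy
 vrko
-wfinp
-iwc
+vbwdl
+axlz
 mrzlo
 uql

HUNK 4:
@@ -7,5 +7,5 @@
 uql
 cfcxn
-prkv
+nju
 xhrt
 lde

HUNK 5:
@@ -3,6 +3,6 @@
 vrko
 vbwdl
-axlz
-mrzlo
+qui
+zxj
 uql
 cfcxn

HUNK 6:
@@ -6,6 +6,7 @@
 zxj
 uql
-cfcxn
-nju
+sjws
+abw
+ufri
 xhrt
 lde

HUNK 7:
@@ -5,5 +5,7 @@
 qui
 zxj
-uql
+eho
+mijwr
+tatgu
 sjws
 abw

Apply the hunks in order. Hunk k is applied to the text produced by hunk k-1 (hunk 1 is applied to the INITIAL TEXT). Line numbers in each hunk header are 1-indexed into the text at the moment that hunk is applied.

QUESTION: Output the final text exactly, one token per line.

Hunk 1: at line 2 remove [ebta,qzl,sry] add [wfinp] -> 10 lines: xvoji xocgy vrko wfinp iwc pdxi znphs prkv xhrt lde
Hunk 2: at line 5 remove [pdxi,znphs] add [mrzlo,uql,cfcxn] -> 11 lines: xvoji xocgy vrko wfinp iwc mrzlo uql cfcxn prkv xhrt lde
Hunk 3: at line 2 remove [wfinp,iwc] add [vbwdl,axlz] -> 11 lines: xvoji xocgy vrko vbwdl axlz mrzlo uql cfcxn prkv xhrt lde
Hunk 4: at line 7 remove [prkv] add [nju] -> 11 lines: xvoji xocgy vrko vbwdl axlz mrzlo uql cfcxn nju xhrt lde
Hunk 5: at line 3 remove [axlz,mrzlo] add [qui,zxj] -> 11 lines: xvoji xocgy vrko vbwdl qui zxj uql cfcxn nju xhrt lde
Hunk 6: at line 6 remove [cfcxn,nju] add [sjws,abw,ufri] -> 12 lines: xvoji xocgy vrko vbwdl qui zxj uql sjws abw ufri xhrt lde
Hunk 7: at line 5 remove [uql] add [eho,mijwr,tatgu] -> 14 lines: xvoji xocgy vrko vbwdl qui zxj eho mijwr tatgu sjws abw ufri xhrt lde

Answer: xvoji
xocgy
vrko
vbwdl
qui
zxj
eho
mijwr
tatgu
sjws
abw
ufri
xhrt
lde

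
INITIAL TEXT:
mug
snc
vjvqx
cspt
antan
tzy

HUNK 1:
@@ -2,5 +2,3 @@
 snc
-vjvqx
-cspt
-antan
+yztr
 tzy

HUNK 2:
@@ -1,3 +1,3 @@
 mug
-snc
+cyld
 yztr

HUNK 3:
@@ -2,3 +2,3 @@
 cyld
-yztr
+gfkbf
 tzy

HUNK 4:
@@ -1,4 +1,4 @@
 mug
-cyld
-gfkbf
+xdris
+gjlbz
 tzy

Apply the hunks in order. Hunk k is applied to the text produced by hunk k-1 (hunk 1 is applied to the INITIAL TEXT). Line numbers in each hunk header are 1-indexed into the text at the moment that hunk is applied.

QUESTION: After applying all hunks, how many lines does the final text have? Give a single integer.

Answer: 4

Derivation:
Hunk 1: at line 2 remove [vjvqx,cspt,antan] add [yztr] -> 4 lines: mug snc yztr tzy
Hunk 2: at line 1 remove [snc] add [cyld] -> 4 lines: mug cyld yztr tzy
Hunk 3: at line 2 remove [yztr] add [gfkbf] -> 4 lines: mug cyld gfkbf tzy
Hunk 4: at line 1 remove [cyld,gfkbf] add [xdris,gjlbz] -> 4 lines: mug xdris gjlbz tzy
Final line count: 4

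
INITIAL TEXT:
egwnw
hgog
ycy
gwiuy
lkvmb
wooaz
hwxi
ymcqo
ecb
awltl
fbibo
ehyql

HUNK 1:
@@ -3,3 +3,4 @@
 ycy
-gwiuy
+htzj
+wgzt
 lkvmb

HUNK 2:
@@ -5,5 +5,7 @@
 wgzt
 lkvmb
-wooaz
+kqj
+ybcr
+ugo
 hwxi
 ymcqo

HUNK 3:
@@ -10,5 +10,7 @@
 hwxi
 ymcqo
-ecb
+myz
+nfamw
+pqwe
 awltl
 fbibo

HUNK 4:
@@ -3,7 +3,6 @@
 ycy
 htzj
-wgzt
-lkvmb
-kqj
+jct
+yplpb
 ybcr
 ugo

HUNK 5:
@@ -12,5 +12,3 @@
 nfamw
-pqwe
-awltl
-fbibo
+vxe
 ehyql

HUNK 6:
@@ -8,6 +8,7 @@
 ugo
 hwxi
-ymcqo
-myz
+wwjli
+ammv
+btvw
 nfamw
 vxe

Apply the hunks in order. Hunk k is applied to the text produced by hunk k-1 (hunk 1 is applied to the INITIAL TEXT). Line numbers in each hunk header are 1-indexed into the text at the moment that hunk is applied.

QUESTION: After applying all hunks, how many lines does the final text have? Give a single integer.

Hunk 1: at line 3 remove [gwiuy] add [htzj,wgzt] -> 13 lines: egwnw hgog ycy htzj wgzt lkvmb wooaz hwxi ymcqo ecb awltl fbibo ehyql
Hunk 2: at line 5 remove [wooaz] add [kqj,ybcr,ugo] -> 15 lines: egwnw hgog ycy htzj wgzt lkvmb kqj ybcr ugo hwxi ymcqo ecb awltl fbibo ehyql
Hunk 3: at line 10 remove [ecb] add [myz,nfamw,pqwe] -> 17 lines: egwnw hgog ycy htzj wgzt lkvmb kqj ybcr ugo hwxi ymcqo myz nfamw pqwe awltl fbibo ehyql
Hunk 4: at line 3 remove [wgzt,lkvmb,kqj] add [jct,yplpb] -> 16 lines: egwnw hgog ycy htzj jct yplpb ybcr ugo hwxi ymcqo myz nfamw pqwe awltl fbibo ehyql
Hunk 5: at line 12 remove [pqwe,awltl,fbibo] add [vxe] -> 14 lines: egwnw hgog ycy htzj jct yplpb ybcr ugo hwxi ymcqo myz nfamw vxe ehyql
Hunk 6: at line 8 remove [ymcqo,myz] add [wwjli,ammv,btvw] -> 15 lines: egwnw hgog ycy htzj jct yplpb ybcr ugo hwxi wwjli ammv btvw nfamw vxe ehyql
Final line count: 15

Answer: 15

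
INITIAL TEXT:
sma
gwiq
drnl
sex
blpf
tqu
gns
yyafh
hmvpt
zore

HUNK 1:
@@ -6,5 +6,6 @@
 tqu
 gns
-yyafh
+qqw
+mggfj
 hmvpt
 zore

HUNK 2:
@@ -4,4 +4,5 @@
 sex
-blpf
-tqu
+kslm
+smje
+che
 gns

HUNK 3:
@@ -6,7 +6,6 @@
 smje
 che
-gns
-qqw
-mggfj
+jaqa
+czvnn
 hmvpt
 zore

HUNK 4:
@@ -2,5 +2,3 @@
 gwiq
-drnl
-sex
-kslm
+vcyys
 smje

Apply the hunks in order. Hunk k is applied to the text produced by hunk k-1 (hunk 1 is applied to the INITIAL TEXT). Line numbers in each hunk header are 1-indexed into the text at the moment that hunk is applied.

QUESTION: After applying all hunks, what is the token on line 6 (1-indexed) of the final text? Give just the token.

Answer: jaqa

Derivation:
Hunk 1: at line 6 remove [yyafh] add [qqw,mggfj] -> 11 lines: sma gwiq drnl sex blpf tqu gns qqw mggfj hmvpt zore
Hunk 2: at line 4 remove [blpf,tqu] add [kslm,smje,che] -> 12 lines: sma gwiq drnl sex kslm smje che gns qqw mggfj hmvpt zore
Hunk 3: at line 6 remove [gns,qqw,mggfj] add [jaqa,czvnn] -> 11 lines: sma gwiq drnl sex kslm smje che jaqa czvnn hmvpt zore
Hunk 4: at line 2 remove [drnl,sex,kslm] add [vcyys] -> 9 lines: sma gwiq vcyys smje che jaqa czvnn hmvpt zore
Final line 6: jaqa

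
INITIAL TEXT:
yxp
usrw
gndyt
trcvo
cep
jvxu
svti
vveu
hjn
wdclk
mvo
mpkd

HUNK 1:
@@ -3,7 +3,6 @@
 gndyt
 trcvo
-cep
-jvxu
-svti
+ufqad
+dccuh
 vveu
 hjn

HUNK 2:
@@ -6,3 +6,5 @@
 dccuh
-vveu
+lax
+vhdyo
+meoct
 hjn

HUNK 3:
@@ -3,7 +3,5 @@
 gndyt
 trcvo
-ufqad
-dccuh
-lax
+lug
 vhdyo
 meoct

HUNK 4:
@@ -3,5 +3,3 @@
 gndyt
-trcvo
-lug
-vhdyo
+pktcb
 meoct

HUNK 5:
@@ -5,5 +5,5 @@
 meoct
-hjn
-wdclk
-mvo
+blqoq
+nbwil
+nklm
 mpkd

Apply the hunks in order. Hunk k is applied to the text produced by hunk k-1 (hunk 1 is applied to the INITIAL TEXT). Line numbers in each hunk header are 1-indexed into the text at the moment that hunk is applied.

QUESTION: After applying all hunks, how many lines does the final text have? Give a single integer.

Hunk 1: at line 3 remove [cep,jvxu,svti] add [ufqad,dccuh] -> 11 lines: yxp usrw gndyt trcvo ufqad dccuh vveu hjn wdclk mvo mpkd
Hunk 2: at line 6 remove [vveu] add [lax,vhdyo,meoct] -> 13 lines: yxp usrw gndyt trcvo ufqad dccuh lax vhdyo meoct hjn wdclk mvo mpkd
Hunk 3: at line 3 remove [ufqad,dccuh,lax] add [lug] -> 11 lines: yxp usrw gndyt trcvo lug vhdyo meoct hjn wdclk mvo mpkd
Hunk 4: at line 3 remove [trcvo,lug,vhdyo] add [pktcb] -> 9 lines: yxp usrw gndyt pktcb meoct hjn wdclk mvo mpkd
Hunk 5: at line 5 remove [hjn,wdclk,mvo] add [blqoq,nbwil,nklm] -> 9 lines: yxp usrw gndyt pktcb meoct blqoq nbwil nklm mpkd
Final line count: 9

Answer: 9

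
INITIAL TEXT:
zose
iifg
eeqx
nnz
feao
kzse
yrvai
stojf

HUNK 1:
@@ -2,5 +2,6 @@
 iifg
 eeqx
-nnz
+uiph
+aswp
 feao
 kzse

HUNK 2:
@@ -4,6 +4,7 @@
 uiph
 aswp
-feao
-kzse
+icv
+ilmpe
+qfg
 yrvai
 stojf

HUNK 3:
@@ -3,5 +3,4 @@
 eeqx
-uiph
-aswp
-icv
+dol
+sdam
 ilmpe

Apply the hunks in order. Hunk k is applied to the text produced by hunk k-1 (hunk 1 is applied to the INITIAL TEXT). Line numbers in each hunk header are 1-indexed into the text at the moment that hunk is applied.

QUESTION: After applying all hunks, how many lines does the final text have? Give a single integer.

Answer: 9

Derivation:
Hunk 1: at line 2 remove [nnz] add [uiph,aswp] -> 9 lines: zose iifg eeqx uiph aswp feao kzse yrvai stojf
Hunk 2: at line 4 remove [feao,kzse] add [icv,ilmpe,qfg] -> 10 lines: zose iifg eeqx uiph aswp icv ilmpe qfg yrvai stojf
Hunk 3: at line 3 remove [uiph,aswp,icv] add [dol,sdam] -> 9 lines: zose iifg eeqx dol sdam ilmpe qfg yrvai stojf
Final line count: 9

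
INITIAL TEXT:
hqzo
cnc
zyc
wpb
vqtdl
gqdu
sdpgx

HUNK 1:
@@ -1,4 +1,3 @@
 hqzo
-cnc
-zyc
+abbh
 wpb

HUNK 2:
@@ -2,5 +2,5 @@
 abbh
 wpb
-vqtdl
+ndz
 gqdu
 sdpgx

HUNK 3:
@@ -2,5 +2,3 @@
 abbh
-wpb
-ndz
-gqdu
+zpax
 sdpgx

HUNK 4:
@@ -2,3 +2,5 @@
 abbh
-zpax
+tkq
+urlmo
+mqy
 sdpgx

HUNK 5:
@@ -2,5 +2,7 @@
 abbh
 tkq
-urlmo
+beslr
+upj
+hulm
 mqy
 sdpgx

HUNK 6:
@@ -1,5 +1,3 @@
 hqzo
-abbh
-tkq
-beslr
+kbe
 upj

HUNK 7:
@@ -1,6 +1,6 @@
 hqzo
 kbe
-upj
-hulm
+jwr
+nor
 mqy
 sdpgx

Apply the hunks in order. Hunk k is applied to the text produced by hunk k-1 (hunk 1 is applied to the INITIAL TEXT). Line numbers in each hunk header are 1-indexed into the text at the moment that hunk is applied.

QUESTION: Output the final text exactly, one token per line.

Hunk 1: at line 1 remove [cnc,zyc] add [abbh] -> 6 lines: hqzo abbh wpb vqtdl gqdu sdpgx
Hunk 2: at line 2 remove [vqtdl] add [ndz] -> 6 lines: hqzo abbh wpb ndz gqdu sdpgx
Hunk 3: at line 2 remove [wpb,ndz,gqdu] add [zpax] -> 4 lines: hqzo abbh zpax sdpgx
Hunk 4: at line 2 remove [zpax] add [tkq,urlmo,mqy] -> 6 lines: hqzo abbh tkq urlmo mqy sdpgx
Hunk 5: at line 2 remove [urlmo] add [beslr,upj,hulm] -> 8 lines: hqzo abbh tkq beslr upj hulm mqy sdpgx
Hunk 6: at line 1 remove [abbh,tkq,beslr] add [kbe] -> 6 lines: hqzo kbe upj hulm mqy sdpgx
Hunk 7: at line 1 remove [upj,hulm] add [jwr,nor] -> 6 lines: hqzo kbe jwr nor mqy sdpgx

Answer: hqzo
kbe
jwr
nor
mqy
sdpgx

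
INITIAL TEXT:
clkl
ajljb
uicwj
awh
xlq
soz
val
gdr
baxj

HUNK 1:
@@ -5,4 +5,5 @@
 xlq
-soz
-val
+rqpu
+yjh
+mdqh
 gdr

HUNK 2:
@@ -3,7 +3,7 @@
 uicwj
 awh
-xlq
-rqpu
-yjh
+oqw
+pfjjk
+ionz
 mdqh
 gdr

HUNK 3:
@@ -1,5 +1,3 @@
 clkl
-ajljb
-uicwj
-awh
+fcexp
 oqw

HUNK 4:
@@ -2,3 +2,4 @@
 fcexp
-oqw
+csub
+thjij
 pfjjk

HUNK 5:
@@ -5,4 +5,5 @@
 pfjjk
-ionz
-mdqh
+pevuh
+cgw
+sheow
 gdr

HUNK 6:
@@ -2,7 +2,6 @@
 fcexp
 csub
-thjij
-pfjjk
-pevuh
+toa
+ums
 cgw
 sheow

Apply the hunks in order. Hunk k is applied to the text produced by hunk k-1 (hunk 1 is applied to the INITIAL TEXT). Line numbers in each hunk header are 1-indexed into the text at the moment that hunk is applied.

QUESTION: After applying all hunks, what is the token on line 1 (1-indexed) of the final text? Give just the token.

Hunk 1: at line 5 remove [soz,val] add [rqpu,yjh,mdqh] -> 10 lines: clkl ajljb uicwj awh xlq rqpu yjh mdqh gdr baxj
Hunk 2: at line 3 remove [xlq,rqpu,yjh] add [oqw,pfjjk,ionz] -> 10 lines: clkl ajljb uicwj awh oqw pfjjk ionz mdqh gdr baxj
Hunk 3: at line 1 remove [ajljb,uicwj,awh] add [fcexp] -> 8 lines: clkl fcexp oqw pfjjk ionz mdqh gdr baxj
Hunk 4: at line 2 remove [oqw] add [csub,thjij] -> 9 lines: clkl fcexp csub thjij pfjjk ionz mdqh gdr baxj
Hunk 5: at line 5 remove [ionz,mdqh] add [pevuh,cgw,sheow] -> 10 lines: clkl fcexp csub thjij pfjjk pevuh cgw sheow gdr baxj
Hunk 6: at line 2 remove [thjij,pfjjk,pevuh] add [toa,ums] -> 9 lines: clkl fcexp csub toa ums cgw sheow gdr baxj
Final line 1: clkl

Answer: clkl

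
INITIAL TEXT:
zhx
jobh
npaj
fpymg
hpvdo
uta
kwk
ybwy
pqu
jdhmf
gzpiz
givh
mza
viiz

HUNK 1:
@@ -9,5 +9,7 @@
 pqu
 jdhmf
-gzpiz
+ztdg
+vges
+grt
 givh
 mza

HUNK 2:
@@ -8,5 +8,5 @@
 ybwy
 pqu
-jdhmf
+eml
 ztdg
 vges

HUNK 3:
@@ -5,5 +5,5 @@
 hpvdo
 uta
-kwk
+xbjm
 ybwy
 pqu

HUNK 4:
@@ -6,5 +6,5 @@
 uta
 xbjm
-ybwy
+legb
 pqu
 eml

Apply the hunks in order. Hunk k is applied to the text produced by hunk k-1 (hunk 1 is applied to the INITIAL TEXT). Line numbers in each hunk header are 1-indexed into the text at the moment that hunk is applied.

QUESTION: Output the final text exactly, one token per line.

Hunk 1: at line 9 remove [gzpiz] add [ztdg,vges,grt] -> 16 lines: zhx jobh npaj fpymg hpvdo uta kwk ybwy pqu jdhmf ztdg vges grt givh mza viiz
Hunk 2: at line 8 remove [jdhmf] add [eml] -> 16 lines: zhx jobh npaj fpymg hpvdo uta kwk ybwy pqu eml ztdg vges grt givh mza viiz
Hunk 3: at line 5 remove [kwk] add [xbjm] -> 16 lines: zhx jobh npaj fpymg hpvdo uta xbjm ybwy pqu eml ztdg vges grt givh mza viiz
Hunk 4: at line 6 remove [ybwy] add [legb] -> 16 lines: zhx jobh npaj fpymg hpvdo uta xbjm legb pqu eml ztdg vges grt givh mza viiz

Answer: zhx
jobh
npaj
fpymg
hpvdo
uta
xbjm
legb
pqu
eml
ztdg
vges
grt
givh
mza
viiz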